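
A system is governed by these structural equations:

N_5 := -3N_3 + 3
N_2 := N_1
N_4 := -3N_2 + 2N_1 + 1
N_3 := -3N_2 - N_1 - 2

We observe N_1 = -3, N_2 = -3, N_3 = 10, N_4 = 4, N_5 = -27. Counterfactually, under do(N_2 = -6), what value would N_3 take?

19

The intervention breaks the incoming arrows to N_2: N_2 := N_1 no longer applies, and N_2 = -6.
N_3 = -3N_2 - N_1 - 2  [with N_2=-6, N_1=-3]  = 19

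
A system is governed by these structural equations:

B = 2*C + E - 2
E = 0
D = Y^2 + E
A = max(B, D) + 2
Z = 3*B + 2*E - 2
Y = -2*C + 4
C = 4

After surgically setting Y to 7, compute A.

Under do(Y=7), the mechanism Y = -2*C + 4 is discarded; Y is fixed at 7.
B = 2*C + E - 2  [with C=4, E=0]  = 6
D = Y^2 + E  [with Y=7, E=0]  = 49
A = max(B, D) + 2  [with B=6, D=49]  = 51

51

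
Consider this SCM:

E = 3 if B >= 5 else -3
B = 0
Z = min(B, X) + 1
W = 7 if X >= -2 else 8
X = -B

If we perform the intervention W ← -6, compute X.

Under do(W=-6), the mechanism W = 7 if X >= -2 else 8 is discarded; W is fixed at -6.
No directed path runs from W to X, so X keeps its natural value.
X = -B  [with B=0]  = 0

0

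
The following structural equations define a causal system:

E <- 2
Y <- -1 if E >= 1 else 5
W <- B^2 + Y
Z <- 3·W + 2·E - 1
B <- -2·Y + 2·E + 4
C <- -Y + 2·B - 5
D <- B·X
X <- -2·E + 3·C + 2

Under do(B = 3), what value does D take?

12

The intervention breaks the incoming arrows to B: B <- -2·Y + 2·E + 4 no longer applies, and B = 3.
Y = -1 if E >= 1 else 5  [with E=2]  = -1
C = -Y + 2·B - 5  [with Y=-1, B=3]  = 2
X = -2·E + 3·C + 2  [with E=2, C=2]  = 4
D = B·X  [with B=3, X=4]  = 12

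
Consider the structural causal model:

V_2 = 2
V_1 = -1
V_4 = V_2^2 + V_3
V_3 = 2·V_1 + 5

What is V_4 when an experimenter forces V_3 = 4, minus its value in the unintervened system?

1

The intervention breaks the incoming arrows to V_3: V_3 = 2·V_1 + 5 no longer applies, and V_3 = 4.
V_4 = V_2^2 + V_3  [with V_2=2, V_3=4]  = 8
Without intervention: V_3 = 2·V_1 + 5  [with V_1=-1]  = 3; V_4 = V_2^2 + V_3  [with V_2=2, V_3=3]  = 7.
Change = 8 − 7 = 1.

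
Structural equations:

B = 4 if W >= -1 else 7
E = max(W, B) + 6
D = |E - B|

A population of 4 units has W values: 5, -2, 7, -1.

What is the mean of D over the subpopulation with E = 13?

E[D|E=13] averages over only the 2 units with E=13 (W = -2, 7): D = 6, 9, mean 7.5.

7.5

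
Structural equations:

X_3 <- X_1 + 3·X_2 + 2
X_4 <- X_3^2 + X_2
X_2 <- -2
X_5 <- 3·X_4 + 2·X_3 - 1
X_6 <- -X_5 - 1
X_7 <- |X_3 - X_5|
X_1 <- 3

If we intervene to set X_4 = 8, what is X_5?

21

Intervening sets X_4 = 8 and removes its equation (X_4 <- X_3^2 + X_2).
X_3 = X_1 + 3·X_2 + 2  [with X_1=3, X_2=-2]  = -1
X_5 = 3·X_4 + 2·X_3 - 1  [with X_4=8, X_3=-1]  = 21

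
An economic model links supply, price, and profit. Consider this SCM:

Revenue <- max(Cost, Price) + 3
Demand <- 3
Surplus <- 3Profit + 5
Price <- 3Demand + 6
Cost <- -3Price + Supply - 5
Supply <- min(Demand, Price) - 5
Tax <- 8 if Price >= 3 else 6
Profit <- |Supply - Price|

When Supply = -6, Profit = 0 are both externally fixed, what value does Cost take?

-56

The joint intervention fixes Supply = -6, Profit = 0, removing each variable's own equation.
Price = 3Demand + 6  [with Demand=3]  = 15
Cost = -3Price + Supply - 5  [with Price=15, Supply=-6]  = -56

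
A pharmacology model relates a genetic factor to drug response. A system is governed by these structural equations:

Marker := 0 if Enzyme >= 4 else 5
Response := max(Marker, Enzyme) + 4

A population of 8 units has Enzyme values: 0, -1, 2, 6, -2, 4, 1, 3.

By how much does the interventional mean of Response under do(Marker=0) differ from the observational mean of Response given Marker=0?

Under do(Marker=0), Marker's equation is replaced by Marker=0 for every unit. Per-unit Response: 4, 4, 6, 10, 4, 8, 5, 7. Mean = 6.
Conditioning on Marker=0 selects the 2 unit(s) with Enzyme ∈ {6, 4}. Their Response values: 10, 8. Mean = 9.
Difference = 6 − 9 = -3.

-3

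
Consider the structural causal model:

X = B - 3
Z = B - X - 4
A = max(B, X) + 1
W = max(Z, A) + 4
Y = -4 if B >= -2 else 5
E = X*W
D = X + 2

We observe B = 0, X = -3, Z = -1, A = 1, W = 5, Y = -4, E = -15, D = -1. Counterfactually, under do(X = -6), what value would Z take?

The intervention breaks the incoming arrows to X: X = B - 3 no longer applies, and X = -6.
Z = B - X - 4  [with B=0, X=-6]  = 2

2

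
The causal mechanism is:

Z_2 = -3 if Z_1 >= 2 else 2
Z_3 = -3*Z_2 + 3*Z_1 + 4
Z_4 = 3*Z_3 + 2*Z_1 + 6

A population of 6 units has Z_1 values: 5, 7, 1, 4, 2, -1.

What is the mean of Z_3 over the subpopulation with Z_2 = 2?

E[Z_3|Z_2=2] averages over only the 2 units with Z_2=2 (Z_1 = 1, -1): Z_3 = 1, -5, mean -2.

-2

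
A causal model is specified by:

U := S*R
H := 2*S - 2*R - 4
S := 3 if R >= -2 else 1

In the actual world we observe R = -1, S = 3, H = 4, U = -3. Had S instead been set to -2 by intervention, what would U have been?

Under do(S=-2), the mechanism S := 3 if R >= -2 else 1 is discarded; S is fixed at -2.
U = S*R  [with S=-2, R=-1]  = 2

2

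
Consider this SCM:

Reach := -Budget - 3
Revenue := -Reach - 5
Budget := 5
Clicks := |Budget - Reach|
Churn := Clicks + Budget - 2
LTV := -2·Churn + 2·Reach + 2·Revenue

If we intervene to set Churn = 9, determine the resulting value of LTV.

-28

Under do(Churn=9), the mechanism Churn := Clicks + Budget - 2 is discarded; Churn is fixed at 9.
Reach = -Budget - 3  [with Budget=5]  = -8
Revenue = -Reach - 5  [with Reach=-8]  = 3
LTV = -2·Churn + 2·Reach + 2·Revenue  [with Churn=9, Reach=-8, Revenue=3]  = -28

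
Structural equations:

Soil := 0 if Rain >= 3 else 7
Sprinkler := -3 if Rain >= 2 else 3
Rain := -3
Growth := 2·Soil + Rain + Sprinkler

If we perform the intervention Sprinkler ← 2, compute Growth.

13

Under do(Sprinkler=2), the mechanism Sprinkler := -3 if Rain >= 2 else 3 is discarded; Sprinkler is fixed at 2.
Soil = 0 if Rain >= 3 else 7  [with Rain=-3]  = 7
Growth = 2·Soil + Rain + Sprinkler  [with Soil=7, Rain=-3, Sprinkler=2]  = 13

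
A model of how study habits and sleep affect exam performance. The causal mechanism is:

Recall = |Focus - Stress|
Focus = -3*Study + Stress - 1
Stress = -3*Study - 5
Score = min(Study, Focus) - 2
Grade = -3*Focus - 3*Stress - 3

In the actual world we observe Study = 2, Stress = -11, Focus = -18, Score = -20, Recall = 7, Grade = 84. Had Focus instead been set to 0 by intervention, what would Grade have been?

The intervention breaks the incoming arrows to Focus: Focus = -3*Study + Stress - 1 no longer applies, and Focus = 0.
Stress = -3*Study - 5  [with Study=2]  = -11
Grade = -3*Focus - 3*Stress - 3  [with Focus=0, Stress=-11]  = 30

30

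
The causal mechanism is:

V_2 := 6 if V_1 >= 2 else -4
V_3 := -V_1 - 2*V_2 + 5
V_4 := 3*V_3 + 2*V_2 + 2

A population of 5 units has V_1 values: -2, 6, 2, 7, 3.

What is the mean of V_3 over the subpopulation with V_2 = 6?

-11.5

Conditioning on V_2=6 selects the 4 unit(s) with V_1 ∈ {6, 2, 7, 3}. Their V_3 values: -13, -9, -14, -10. Mean = -11.5.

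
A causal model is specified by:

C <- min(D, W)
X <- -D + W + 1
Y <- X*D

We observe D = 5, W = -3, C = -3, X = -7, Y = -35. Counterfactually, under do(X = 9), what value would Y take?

Intervening sets X = 9 and removes its equation (X <- -D + W + 1).
Y = X*D  [with X=9, D=5]  = 45

45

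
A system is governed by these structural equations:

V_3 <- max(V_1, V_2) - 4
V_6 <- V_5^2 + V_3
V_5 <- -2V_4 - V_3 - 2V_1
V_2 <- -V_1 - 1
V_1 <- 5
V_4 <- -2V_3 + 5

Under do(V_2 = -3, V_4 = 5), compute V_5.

-21

Setting V_2 = -3, V_4 = 5 by intervention discards those variables' equations.
V_3 = max(V_1, V_2) - 4  [with V_1=5, V_2=-3]  = 1
V_5 = -2V_4 - V_3 - 2V_1  [with V_4=5, V_3=1, V_1=5]  = -21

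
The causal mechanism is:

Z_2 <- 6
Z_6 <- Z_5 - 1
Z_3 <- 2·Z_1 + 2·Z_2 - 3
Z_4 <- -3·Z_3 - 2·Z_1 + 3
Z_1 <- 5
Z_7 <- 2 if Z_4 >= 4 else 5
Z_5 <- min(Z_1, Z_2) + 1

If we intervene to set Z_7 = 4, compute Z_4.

-64

Under do(Z_7=4), the mechanism Z_7 <- 2 if Z_4 >= 4 else 5 is discarded; Z_7 is fixed at 4.
Since Z_4 is not a descendant of the intervened variable, it is unaffected.
Z_3 = 2·Z_1 + 2·Z_2 - 3  [with Z_1=5, Z_2=6]  = 19
Z_4 = -3·Z_3 - 2·Z_1 + 3  [with Z_3=19, Z_1=5]  = -64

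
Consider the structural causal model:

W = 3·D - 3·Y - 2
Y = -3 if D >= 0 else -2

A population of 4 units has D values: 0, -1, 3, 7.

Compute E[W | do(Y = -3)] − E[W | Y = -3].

-3.25

The intervention sets Y=-3 in all 4 units regardless of D. Recomputing W per unit gives 7, 4, 16, 28; average 13.75.
Conditioning on Y=-3 selects the 3 unit(s) with D ∈ {0, 3, 7}. Their W values: 7, 16, 28. Mean = 17.
Difference = 13.75 − 17 = -3.25.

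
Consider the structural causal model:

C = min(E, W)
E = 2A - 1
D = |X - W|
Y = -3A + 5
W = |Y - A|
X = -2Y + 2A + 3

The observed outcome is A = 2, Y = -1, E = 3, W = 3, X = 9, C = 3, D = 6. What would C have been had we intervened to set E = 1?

1

The intervention breaks the incoming arrows to E: E = 2A - 1 no longer applies, and E = 1.
Y = -3A + 5  [with A=2]  = -1
W = |Y - A|  [with Y=-1, A=2]  = 3
C = min(E, W)  [with E=1, W=3]  = 1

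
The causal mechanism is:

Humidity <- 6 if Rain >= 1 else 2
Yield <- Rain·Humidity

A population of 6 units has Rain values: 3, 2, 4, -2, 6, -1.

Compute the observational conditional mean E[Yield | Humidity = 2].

-3

Conditioning on Humidity=2 selects the 2 unit(s) with Rain ∈ {-2, -1}. Their Yield values: -4, -2. Mean = -3.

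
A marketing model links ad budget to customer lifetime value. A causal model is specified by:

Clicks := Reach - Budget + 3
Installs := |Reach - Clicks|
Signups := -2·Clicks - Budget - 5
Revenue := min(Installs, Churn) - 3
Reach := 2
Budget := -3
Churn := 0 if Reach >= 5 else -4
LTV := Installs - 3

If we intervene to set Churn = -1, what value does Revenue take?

Intervening sets Churn = -1 and removes its equation (Churn := 0 if Reach >= 5 else -4).
Clicks = Reach - Budget + 3  [with Reach=2, Budget=-3]  = 8
Installs = |Reach - Clicks|  [with Reach=2, Clicks=8]  = 6
Revenue = min(Installs, Churn) - 3  [with Installs=6, Churn=-1]  = -4

-4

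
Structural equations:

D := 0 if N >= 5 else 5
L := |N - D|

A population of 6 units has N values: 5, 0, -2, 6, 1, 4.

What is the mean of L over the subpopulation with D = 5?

4.25

Conditioning on D=5 selects the 4 unit(s) with N ∈ {0, -2, 1, 4}. Their L values: 5, 7, 4, 1. Mean = 4.25.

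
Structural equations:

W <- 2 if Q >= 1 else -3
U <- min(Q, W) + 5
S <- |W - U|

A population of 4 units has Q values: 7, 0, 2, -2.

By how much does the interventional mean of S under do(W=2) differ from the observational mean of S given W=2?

do(W=2) breaks W's dependence on Q. With W=2 fixed, S across the units is 5, 3, 5, 1, mean 3.5.
E[S|W=2] averages over only the 2 units with W=2 (Q = 7, 2): S = 5, 5, mean 5.
Difference = 3.5 − 5 = -1.5.

-1.5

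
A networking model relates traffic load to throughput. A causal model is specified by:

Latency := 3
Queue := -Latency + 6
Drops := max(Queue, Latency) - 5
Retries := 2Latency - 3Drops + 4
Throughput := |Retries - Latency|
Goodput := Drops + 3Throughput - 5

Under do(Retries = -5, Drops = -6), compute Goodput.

The joint intervention fixes Retries = -5, Drops = -6, removing each variable's own equation.
Throughput = |Retries - Latency|  [with Retries=-5, Latency=3]  = 8
Goodput = Drops + 3Throughput - 5  [with Drops=-6, Throughput=8]  = 13

13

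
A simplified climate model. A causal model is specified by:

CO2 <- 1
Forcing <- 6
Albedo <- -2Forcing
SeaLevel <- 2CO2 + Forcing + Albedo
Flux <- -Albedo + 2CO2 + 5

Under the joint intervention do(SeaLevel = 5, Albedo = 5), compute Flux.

2

The joint intervention fixes SeaLevel = 5, Albedo = 5, removing each variable's own equation.
Flux = -Albedo + 2CO2 + 5  [with Albedo=5, CO2=1]  = 2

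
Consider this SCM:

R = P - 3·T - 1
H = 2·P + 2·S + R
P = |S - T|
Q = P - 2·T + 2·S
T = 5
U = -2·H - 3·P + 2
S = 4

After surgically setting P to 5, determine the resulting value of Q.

The intervention breaks the incoming arrows to P: P = |S - T| no longer applies, and P = 5.
Q = P - 2·T + 2·S  [with P=5, T=5, S=4]  = 3

3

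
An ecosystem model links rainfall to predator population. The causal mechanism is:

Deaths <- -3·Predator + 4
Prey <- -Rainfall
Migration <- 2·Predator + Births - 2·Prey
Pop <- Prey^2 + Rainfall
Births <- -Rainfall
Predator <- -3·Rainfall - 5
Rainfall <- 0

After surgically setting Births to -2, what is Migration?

-12

Under do(Births=-2), the mechanism Births <- -Rainfall is discarded; Births is fixed at -2.
Prey = -Rainfall  [with Rainfall=0]  = 0
Predator = -3·Rainfall - 5  [with Rainfall=0]  = -5
Migration = 2·Predator + Births - 2·Prey  [with Predator=-5, Births=-2, Prey=0]  = -12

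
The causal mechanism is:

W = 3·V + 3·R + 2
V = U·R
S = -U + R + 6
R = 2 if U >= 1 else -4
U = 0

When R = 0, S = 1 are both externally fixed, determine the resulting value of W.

The joint intervention fixes R = 0, S = 1, removing each variable's own equation.
V = U·R  [with U=0, R=0]  = 0
W = 3·V + 3·R + 2  [with V=0, R=0]  = 2

2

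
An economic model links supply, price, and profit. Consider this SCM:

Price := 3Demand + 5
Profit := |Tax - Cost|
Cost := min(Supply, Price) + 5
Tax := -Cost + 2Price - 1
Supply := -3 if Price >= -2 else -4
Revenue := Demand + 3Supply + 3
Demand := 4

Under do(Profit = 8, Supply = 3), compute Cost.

The joint intervention fixes Profit = 8, Supply = 3, removing each variable's own equation.
Price = 3Demand + 5  [with Demand=4]  = 17
Cost = min(Supply, Price) + 5  [with Supply=3, Price=17]  = 8

8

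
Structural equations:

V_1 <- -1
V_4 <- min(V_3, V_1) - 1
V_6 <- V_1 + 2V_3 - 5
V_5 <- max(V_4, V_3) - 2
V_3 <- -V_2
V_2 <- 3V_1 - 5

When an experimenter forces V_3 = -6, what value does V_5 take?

do(V_3=-6) replaces the equation V_3 <- -V_2 with the constant V_3 = -6.
V_4 = min(V_3, V_1) - 1  [with V_3=-6, V_1=-1]  = -7
V_5 = max(V_4, V_3) - 2  [with V_4=-7, V_3=-6]  = -8

-8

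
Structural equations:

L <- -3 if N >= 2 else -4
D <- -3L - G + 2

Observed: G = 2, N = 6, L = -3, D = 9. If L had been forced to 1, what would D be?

-3

The intervention breaks the incoming arrows to L: L <- -3 if N >= 2 else -4 no longer applies, and L = 1.
D = -3L - G + 2  [with L=1, G=2]  = -3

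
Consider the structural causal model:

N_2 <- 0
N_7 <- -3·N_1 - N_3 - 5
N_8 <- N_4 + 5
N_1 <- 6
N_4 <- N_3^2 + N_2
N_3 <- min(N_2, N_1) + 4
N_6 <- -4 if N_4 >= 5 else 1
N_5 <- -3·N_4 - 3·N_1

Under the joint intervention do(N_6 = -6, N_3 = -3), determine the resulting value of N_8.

Setting N_6 = -6, N_3 = -3 by intervention discards those variables' equations.
N_4 = N_3^2 + N_2  [with N_3=-3, N_2=0]  = 9
N_8 = N_4 + 5  [with N_4=9]  = 14

14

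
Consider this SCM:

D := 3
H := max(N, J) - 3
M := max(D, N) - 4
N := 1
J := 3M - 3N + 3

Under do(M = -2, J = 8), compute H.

5

Setting M = -2, J = 8 by intervention discards those variables' equations.
H = max(N, J) - 3  [with N=1, J=8]  = 5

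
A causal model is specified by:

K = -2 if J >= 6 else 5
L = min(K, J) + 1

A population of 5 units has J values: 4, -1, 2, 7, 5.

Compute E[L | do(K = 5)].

4

do(K=5) breaks K's dependence on J. With K=5 fixed, L across the units is 5, 0, 3, 6, 6, mean 4.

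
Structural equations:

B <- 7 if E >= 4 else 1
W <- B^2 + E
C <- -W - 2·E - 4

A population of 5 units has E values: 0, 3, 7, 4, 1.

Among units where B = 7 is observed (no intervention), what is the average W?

Conditioning on B=7 selects the 2 unit(s) with E ∈ {7, 4}. Their W values: 56, 53. Mean = 54.5.

54.5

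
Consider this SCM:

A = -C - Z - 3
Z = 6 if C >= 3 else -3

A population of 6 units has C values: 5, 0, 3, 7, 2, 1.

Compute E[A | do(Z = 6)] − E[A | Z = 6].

2

The intervention sets Z=6 in all 6 units regardless of C. Recomputing A per unit gives -14, -9, -12, -16, -11, -10; average -12.
Conditioning on Z=6 selects the 3 unit(s) with C ∈ {5, 3, 7}. Their A values: -14, -12, -16. Mean = -14.
Difference = -12 − (-14) = 2.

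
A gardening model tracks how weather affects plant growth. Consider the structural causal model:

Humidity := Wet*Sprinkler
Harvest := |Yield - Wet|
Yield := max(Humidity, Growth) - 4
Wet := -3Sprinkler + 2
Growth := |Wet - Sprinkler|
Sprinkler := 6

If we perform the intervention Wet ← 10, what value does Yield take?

do(Wet=10) replaces the equation Wet := -3Sprinkler + 2 with the constant Wet = 10.
Growth = |Wet - Sprinkler|  [with Wet=10, Sprinkler=6]  = 4
Humidity = Wet*Sprinkler  [with Wet=10, Sprinkler=6]  = 60
Yield = max(Humidity, Growth) - 4  [with Humidity=60, Growth=4]  = 56

56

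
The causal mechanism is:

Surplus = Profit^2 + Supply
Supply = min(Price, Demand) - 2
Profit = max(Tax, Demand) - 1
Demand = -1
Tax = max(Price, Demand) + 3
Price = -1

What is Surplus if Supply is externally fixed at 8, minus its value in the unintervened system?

The intervention breaks the incoming arrows to Supply: Supply = min(Price, Demand) - 2 no longer applies, and Supply = 8.
Tax = max(Price, Demand) + 3  [with Price=-1, Demand=-1]  = 2
Profit = max(Tax, Demand) - 1  [with Tax=2, Demand=-1]  = 1
Surplus = Profit^2 + Supply  [with Profit=1, Supply=8]  = 9
Without intervention: Supply = min(Price, Demand) - 2  [with Price=-1, Demand=-1]  = -3; Tax = max(Price, Demand) + 3  [with Price=-1, Demand=-1]  = 2; Profit = max(Tax, Demand) - 1  [with Tax=2, Demand=-1]  = 1; Surplus = Profit^2 + Supply  [with Profit=1, Supply=-3]  = -2.
Change = 9 − (-2) = 11.

11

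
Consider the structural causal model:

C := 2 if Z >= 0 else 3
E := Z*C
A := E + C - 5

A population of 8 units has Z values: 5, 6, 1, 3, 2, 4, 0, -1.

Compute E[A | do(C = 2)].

2

The intervention sets C=2 in all 8 units regardless of Z. Recomputing A per unit gives 7, 9, -1, 3, 1, 5, -3, -5; average 2.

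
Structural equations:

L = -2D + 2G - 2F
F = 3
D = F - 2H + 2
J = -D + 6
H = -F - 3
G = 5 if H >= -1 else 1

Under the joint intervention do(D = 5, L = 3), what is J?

1

Setting D = 5, L = 3 by intervention discards those variables' equations.
J = -D + 6  [with D=5]  = 1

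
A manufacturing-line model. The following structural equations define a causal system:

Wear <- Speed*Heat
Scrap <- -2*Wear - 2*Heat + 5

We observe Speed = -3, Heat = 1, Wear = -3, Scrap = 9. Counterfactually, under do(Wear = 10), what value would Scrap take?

-17

The intervention breaks the incoming arrows to Wear: Wear <- Speed*Heat no longer applies, and Wear = 10.
Scrap = -2*Wear - 2*Heat + 5  [with Wear=10, Heat=1]  = -17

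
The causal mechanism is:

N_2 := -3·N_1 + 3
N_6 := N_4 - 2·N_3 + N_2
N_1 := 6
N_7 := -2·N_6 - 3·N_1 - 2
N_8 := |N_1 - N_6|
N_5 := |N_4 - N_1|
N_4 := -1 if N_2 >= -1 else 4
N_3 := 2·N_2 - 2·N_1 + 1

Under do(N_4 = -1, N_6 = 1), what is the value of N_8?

5

Under do(N_4 = -1, N_6 = 1), each intervened variable's structural equation is replaced by its fixed value.
N_8 = |N_1 - N_6|  [with N_1=6, N_6=1]  = 5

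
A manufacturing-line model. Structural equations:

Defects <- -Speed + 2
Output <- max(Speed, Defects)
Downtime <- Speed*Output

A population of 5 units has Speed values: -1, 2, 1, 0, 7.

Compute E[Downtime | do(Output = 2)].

do(Output=2) breaks Output's dependence on Speed. With Output=2 fixed, Downtime across the units is -2, 4, 2, 0, 14, mean 3.6.

3.6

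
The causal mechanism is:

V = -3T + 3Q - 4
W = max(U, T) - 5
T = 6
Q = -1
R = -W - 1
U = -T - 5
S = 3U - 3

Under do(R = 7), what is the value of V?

-25

Intervening sets R = 7 and removes its equation (R = -W - 1).
V is not downstream of the intervention, so its value is determined by the original equations.
V = -3T + 3Q - 4  [with T=6, Q=-1]  = -25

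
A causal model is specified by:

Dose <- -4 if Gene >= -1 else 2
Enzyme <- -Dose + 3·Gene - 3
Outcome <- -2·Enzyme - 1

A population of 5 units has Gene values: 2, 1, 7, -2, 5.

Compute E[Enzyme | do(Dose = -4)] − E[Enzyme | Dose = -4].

The intervention sets Dose=-4 in all 5 units regardless of Gene. Recomputing Enzyme per unit gives 7, 4, 22, -5, 16; average 8.8.
E[Enzyme|Dose=-4] averages over only the 4 units with Dose=-4 (Gene = 2, 1, 7, 5): Enzyme = 7, 4, 22, 16, mean 12.25.
Difference = 8.8 − 12.25 = -3.45.

-3.45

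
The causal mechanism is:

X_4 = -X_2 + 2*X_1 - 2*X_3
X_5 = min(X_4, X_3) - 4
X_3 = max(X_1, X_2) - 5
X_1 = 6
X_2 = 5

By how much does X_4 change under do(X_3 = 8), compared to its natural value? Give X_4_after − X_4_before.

The intervention breaks the incoming arrows to X_3: X_3 = max(X_1, X_2) - 5 no longer applies, and X_3 = 8.
X_4 = -X_2 + 2*X_1 - 2*X_3  [with X_2=5, X_1=6, X_3=8]  = -9
Without intervention: X_3 = max(X_1, X_2) - 5  [with X_1=6, X_2=5]  = 1; X_4 = -X_2 + 2*X_1 - 2*X_3  [with X_2=5, X_1=6, X_3=1]  = 5.
Change = -9 − 5 = -14.

-14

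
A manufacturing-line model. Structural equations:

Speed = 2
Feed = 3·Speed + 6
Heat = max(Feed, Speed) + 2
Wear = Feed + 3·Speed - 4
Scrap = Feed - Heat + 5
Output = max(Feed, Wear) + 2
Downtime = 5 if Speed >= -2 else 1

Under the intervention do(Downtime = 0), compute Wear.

Under do(Downtime=0), the mechanism Downtime = 5 if Speed >= -2 else 1 is discarded; Downtime is fixed at 0.
Since Wear is not a descendant of the intervened variable, it is unaffected.
Feed = 3·Speed + 6  [with Speed=2]  = 12
Wear = Feed + 3·Speed - 4  [with Feed=12, Speed=2]  = 14

14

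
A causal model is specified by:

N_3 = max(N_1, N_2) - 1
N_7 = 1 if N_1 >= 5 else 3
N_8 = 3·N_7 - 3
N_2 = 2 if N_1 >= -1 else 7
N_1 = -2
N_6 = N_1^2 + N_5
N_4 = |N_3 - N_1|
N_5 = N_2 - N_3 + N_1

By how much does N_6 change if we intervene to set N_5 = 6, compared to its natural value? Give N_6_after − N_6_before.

7

The intervention breaks the incoming arrows to N_5: N_5 = N_2 - N_3 + N_1 no longer applies, and N_5 = 6.
N_6 = N_1^2 + N_5  [with N_1=-2, N_5=6]  = 10
Without intervention: N_2 = 2 if N_1 >= -1 else 7  [with N_1=-2]  = 7; N_3 = max(N_1, N_2) - 1  [with N_1=-2, N_2=7]  = 6; N_5 = N_2 - N_3 + N_1  [with N_2=7, N_3=6, N_1=-2]  = -1; N_6 = N_1^2 + N_5  [with N_1=-2, N_5=-1]  = 3.
Change = 10 − 3 = 7.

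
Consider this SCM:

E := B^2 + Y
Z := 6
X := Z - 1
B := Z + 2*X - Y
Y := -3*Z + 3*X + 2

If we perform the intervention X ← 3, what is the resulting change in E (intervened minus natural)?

66

do(X=3) replaces the equation X := Z - 1 with the constant X = 3.
Y = -3*Z + 3*X + 2  [with Z=6, X=3]  = -7
B = Z + 2*X - Y  [with Z=6, X=3, Y=-7]  = 19
E = B^2 + Y  [with B=19, Y=-7]  = 354
Without intervention: X = Z - 1  [with Z=6]  = 5; Y = -3*Z + 3*X + 2  [with Z=6, X=5]  = -1; B = Z + 2*X - Y  [with Z=6, X=5, Y=-1]  = 17; E = B^2 + Y  [with B=17, Y=-1]  = 288.
Change = 354 − 288 = 66.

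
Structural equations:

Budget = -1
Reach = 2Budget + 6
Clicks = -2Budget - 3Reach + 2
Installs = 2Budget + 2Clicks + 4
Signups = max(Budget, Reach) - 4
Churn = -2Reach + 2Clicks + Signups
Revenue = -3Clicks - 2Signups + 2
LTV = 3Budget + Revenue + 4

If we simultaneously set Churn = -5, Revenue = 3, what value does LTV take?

The joint intervention fixes Churn = -5, Revenue = 3, removing each variable's own equation.
LTV = 3Budget + Revenue + 4  [with Budget=-1, Revenue=3]  = 4

4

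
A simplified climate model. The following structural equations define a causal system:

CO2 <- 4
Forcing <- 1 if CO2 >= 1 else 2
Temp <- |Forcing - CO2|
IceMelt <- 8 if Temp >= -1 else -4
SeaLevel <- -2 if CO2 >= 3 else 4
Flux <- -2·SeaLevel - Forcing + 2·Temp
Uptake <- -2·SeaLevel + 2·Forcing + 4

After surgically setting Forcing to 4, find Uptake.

16

Under do(Forcing=4), the mechanism Forcing <- 1 if CO2 >= 1 else 2 is discarded; Forcing is fixed at 4.
SeaLevel = -2 if CO2 >= 3 else 4  [with CO2=4]  = -2
Uptake = -2·SeaLevel + 2·Forcing + 4  [with SeaLevel=-2, Forcing=4]  = 16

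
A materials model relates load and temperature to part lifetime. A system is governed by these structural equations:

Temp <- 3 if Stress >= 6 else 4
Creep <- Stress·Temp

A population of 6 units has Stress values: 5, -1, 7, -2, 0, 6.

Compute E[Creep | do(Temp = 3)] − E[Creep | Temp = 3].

-12

Under do(Temp=3), Temp's equation is replaced by Temp=3 for every unit. Per-unit Creep: 15, -3, 21, -6, 0, 18. Mean = 7.5.
Conditioning on Temp=3 selects the 2 unit(s) with Stress ∈ {7, 6}. Their Creep values: 21, 18. Mean = 19.5.
Difference = 7.5 − 19.5 = -12.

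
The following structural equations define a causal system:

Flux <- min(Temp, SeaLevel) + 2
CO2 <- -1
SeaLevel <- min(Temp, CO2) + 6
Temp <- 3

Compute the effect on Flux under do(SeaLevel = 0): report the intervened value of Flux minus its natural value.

-3

The intervention breaks the incoming arrows to SeaLevel: SeaLevel <- min(Temp, CO2) + 6 no longer applies, and SeaLevel = 0.
Flux = min(Temp, SeaLevel) + 2  [with Temp=3, SeaLevel=0]  = 2
Without intervention: SeaLevel = min(Temp, CO2) + 6  [with Temp=3, CO2=-1]  = 5; Flux = min(Temp, SeaLevel) + 2  [with Temp=3, SeaLevel=5]  = 5.
Change = 2 − 5 = -3.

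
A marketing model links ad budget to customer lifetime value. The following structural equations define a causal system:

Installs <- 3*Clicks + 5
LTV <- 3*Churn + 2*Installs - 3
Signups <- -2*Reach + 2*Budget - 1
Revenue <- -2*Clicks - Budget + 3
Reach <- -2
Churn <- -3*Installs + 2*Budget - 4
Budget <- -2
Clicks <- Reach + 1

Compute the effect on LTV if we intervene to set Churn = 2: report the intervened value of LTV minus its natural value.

Intervening sets Churn = 2 and removes its equation (Churn <- -3*Installs + 2*Budget - 4).
Clicks = Reach + 1  [with Reach=-2]  = -1
Installs = 3*Clicks + 5  [with Clicks=-1]  = 2
LTV = 3*Churn + 2*Installs - 3  [with Churn=2, Installs=2]  = 7
Without intervention: Clicks = Reach + 1  [with Reach=-2]  = -1; Installs = 3*Clicks + 5  [with Clicks=-1]  = 2; Churn = -3*Installs + 2*Budget - 4  [with Installs=2, Budget=-2]  = -14; LTV = 3*Churn + 2*Installs - 3  [with Churn=-14, Installs=2]  = -41.
Change = 7 − (-41) = 48.

48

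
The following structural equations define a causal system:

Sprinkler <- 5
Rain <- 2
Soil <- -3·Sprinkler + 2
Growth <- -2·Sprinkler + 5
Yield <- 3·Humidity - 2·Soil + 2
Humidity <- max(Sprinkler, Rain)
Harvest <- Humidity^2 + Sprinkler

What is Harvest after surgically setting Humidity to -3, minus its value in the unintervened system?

Under do(Humidity=-3), the mechanism Humidity <- max(Sprinkler, Rain) is discarded; Humidity is fixed at -3.
Harvest = Humidity^2 + Sprinkler  [with Humidity=-3, Sprinkler=5]  = 14
Without intervention: Humidity = max(Sprinkler, Rain)  [with Sprinkler=5, Rain=2]  = 5; Harvest = Humidity^2 + Sprinkler  [with Humidity=5, Sprinkler=5]  = 30.
Change = 14 − 30 = -16.

-16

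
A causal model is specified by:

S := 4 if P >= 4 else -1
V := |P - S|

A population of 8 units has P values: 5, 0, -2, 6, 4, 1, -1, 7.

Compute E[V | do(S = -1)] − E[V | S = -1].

2.75

Under do(S=-1), S's equation is replaced by S=-1 for every unit. Per-unit V: 6, 1, 1, 7, 5, 2, 0, 8. Mean = 3.75.
Observing S=-1 restricts to units where S's equation naturally yields -1: P ∈ {0, -2, 1, -1}. In that subpopulation V = 1, 1, 2, 0, mean 1.
Difference = 3.75 − 1 = 2.75.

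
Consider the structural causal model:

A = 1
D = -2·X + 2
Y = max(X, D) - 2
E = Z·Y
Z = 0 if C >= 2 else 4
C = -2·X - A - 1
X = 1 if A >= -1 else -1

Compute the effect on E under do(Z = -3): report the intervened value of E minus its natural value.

7

Under do(Z=-3), the mechanism Z = 0 if C >= 2 else 4 is discarded; Z is fixed at -3.
X = 1 if A >= -1 else -1  [with A=1]  = 1
D = -2·X + 2  [with X=1]  = 0
Y = max(X, D) - 2  [with X=1, D=0]  = -1
E = Z·Y  [with Z=-3, Y=-1]  = 3
Without intervention: X = 1 if A >= -1 else -1  [with A=1]  = 1; C = -2·X - A - 1  [with X=1, A=1]  = -4; D = -2·X + 2  [with X=1]  = 0; Z = 0 if C >= 2 else 4  [with C=-4]  = 4; Y = max(X, D) - 2  [with X=1, D=0]  = -1; E = Z·Y  [with Z=4, Y=-1]  = -4.
Change = 3 − (-4) = 7.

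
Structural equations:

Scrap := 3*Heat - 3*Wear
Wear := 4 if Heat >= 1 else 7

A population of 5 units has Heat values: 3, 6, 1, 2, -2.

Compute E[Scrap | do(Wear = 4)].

-6

Under do(Wear=4), Wear's equation is replaced by Wear=4 for every unit. Per-unit Scrap: -3, 6, -9, -6, -18. Mean = -6.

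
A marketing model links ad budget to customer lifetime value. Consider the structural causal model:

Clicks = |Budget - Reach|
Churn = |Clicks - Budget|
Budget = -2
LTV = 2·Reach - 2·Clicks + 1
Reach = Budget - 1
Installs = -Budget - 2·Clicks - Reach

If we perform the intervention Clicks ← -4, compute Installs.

13

The intervention breaks the incoming arrows to Clicks: Clicks = |Budget - Reach| no longer applies, and Clicks = -4.
Reach = Budget - 1  [with Budget=-2]  = -3
Installs = -Budget - 2·Clicks - Reach  [with Budget=-2, Clicks=-4, Reach=-3]  = 13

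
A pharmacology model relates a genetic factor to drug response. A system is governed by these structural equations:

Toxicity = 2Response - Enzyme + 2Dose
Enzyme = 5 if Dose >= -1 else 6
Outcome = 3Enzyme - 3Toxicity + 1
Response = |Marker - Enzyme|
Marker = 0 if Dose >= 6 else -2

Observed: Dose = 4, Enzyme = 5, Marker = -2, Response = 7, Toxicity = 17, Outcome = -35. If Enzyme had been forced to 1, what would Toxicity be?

do(Enzyme=1) replaces the equation Enzyme = 5 if Dose >= -1 else 6 with the constant Enzyme = 1.
Marker = 0 if Dose >= 6 else -2  [with Dose=4]  = -2
Response = |Marker - Enzyme|  [with Marker=-2, Enzyme=1]  = 3
Toxicity = 2Response - Enzyme + 2Dose  [with Response=3, Enzyme=1, Dose=4]  = 13

13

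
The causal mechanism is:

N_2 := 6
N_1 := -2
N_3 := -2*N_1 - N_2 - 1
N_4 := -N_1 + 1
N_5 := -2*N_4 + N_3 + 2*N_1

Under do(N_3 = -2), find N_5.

do(N_3=-2) replaces the equation N_3 := -2*N_1 - N_2 - 1 with the constant N_3 = -2.
N_4 = -N_1 + 1  [with N_1=-2]  = 3
N_5 = -2*N_4 + N_3 + 2*N_1  [with N_4=3, N_3=-2, N_1=-2]  = -12

-12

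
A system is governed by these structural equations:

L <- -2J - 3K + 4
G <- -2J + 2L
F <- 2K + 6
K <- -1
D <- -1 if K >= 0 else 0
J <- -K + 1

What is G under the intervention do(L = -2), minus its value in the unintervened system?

-10

The intervention breaks the incoming arrows to L: L <- -2J - 3K + 4 no longer applies, and L = -2.
J = -K + 1  [with K=-1]  = 2
G = -2J + 2L  [with J=2, L=-2]  = -8
Without intervention: J = -K + 1  [with K=-1]  = 2; L = -2J - 3K + 4  [with J=2, K=-1]  = 3; G = -2J + 2L  [with J=2, L=3]  = 2.
Change = -8 − 2 = -10.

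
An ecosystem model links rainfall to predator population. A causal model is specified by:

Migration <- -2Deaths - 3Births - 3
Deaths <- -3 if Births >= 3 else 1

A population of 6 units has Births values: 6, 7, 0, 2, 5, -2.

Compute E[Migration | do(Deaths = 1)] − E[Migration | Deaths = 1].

Every unit gets Deaths=1 under the intervention. Migration values become -23, -26, -5, -11, -20, 1; E[Migration|do(Deaths=1)] = -14.
Observing Deaths=1 restricts to units where Deaths's equation naturally yields 1: Births ∈ {0, 2, -2}. In that subpopulation Migration = -5, -11, 1, mean -5.
Difference = -14 − (-5) = -9.

-9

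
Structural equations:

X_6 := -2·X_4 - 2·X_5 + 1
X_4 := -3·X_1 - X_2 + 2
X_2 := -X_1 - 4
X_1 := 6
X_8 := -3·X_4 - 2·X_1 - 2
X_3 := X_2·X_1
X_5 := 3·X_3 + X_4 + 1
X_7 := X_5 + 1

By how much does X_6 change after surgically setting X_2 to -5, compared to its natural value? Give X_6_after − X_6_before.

-160

Under do(X_2=-5), the mechanism X_2 := -X_1 - 4 is discarded; X_2 is fixed at -5.
X_3 = X_2·X_1  [with X_2=-5, X_1=6]  = -30
X_4 = -3·X_1 - X_2 + 2  [with X_1=6, X_2=-5]  = -11
X_5 = 3·X_3 + X_4 + 1  [with X_3=-30, X_4=-11]  = -100
X_6 = -2·X_4 - 2·X_5 + 1  [with X_4=-11, X_5=-100]  = 223
Without intervention: X_2 = -X_1 - 4  [with X_1=6]  = -10; X_3 = X_2·X_1  [with X_2=-10, X_1=6]  = -60; X_4 = -3·X_1 - X_2 + 2  [with X_1=6, X_2=-10]  = -6; X_5 = 3·X_3 + X_4 + 1  [with X_3=-60, X_4=-6]  = -185; X_6 = -2·X_4 - 2·X_5 + 1  [with X_4=-6, X_5=-185]  = 383.
Change = 223 − 383 = -160.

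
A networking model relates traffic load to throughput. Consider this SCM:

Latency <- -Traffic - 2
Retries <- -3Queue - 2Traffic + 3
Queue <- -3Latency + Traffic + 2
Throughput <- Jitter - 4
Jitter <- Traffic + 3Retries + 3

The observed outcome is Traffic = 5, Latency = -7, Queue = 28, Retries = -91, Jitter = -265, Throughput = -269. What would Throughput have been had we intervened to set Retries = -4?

-8

Under do(Retries=-4), the mechanism Retries <- -3Queue - 2Traffic + 3 is discarded; Retries is fixed at -4.
Jitter = Traffic + 3Retries + 3  [with Traffic=5, Retries=-4]  = -4
Throughput = Jitter - 4  [with Jitter=-4]  = -8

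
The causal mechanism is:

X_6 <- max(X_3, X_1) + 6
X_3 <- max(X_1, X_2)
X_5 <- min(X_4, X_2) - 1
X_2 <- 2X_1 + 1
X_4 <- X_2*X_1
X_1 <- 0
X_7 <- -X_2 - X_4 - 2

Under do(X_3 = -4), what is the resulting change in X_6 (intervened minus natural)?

-1

The intervention breaks the incoming arrows to X_3: X_3 <- max(X_1, X_2) no longer applies, and X_3 = -4.
X_6 = max(X_3, X_1) + 6  [with X_3=-4, X_1=0]  = 6
Without intervention: X_2 = 2X_1 + 1  [with X_1=0]  = 1; X_3 = max(X_1, X_2)  [with X_1=0, X_2=1]  = 1; X_6 = max(X_3, X_1) + 6  [with X_3=1, X_1=0]  = 7.
Change = 6 − 7 = -1.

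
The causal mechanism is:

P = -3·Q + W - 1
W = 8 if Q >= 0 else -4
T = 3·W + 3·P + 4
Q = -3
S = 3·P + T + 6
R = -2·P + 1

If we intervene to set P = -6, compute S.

The intervention breaks the incoming arrows to P: P = -3·Q + W - 1 no longer applies, and P = -6.
W = 8 if Q >= 0 else -4  [with Q=-3]  = -4
T = 3·W + 3·P + 4  [with W=-4, P=-6]  = -26
S = 3·P + T + 6  [with P=-6, T=-26]  = -38

-38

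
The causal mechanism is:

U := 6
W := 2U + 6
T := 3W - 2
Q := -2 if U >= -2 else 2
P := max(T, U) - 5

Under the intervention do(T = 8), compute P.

3

do(T=8) replaces the equation T := 3W - 2 with the constant T = 8.
P = max(T, U) - 5  [with T=8, U=6]  = 3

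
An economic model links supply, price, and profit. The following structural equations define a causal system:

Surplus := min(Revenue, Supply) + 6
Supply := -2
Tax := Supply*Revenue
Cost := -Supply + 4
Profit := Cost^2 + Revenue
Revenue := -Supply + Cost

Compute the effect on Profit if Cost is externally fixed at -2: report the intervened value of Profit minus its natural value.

do(Cost=-2) replaces the equation Cost := -Supply + 4 with the constant Cost = -2.
Revenue = -Supply + Cost  [with Supply=-2, Cost=-2]  = 0
Profit = Cost^2 + Revenue  [with Cost=-2, Revenue=0]  = 4
Without intervention: Cost = -Supply + 4  [with Supply=-2]  = 6; Revenue = -Supply + Cost  [with Supply=-2, Cost=6]  = 8; Profit = Cost^2 + Revenue  [with Cost=6, Revenue=8]  = 44.
Change = 4 − 44 = -40.

-40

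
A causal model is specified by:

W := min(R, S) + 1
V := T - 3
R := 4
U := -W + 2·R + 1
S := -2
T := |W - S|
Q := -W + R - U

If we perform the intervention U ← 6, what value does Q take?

The intervention breaks the incoming arrows to U: U := -W + 2·R + 1 no longer applies, and U = 6.
W = min(R, S) + 1  [with R=4, S=-2]  = -1
Q = -W + R - U  [with W=-1, R=4, U=6]  = -1

-1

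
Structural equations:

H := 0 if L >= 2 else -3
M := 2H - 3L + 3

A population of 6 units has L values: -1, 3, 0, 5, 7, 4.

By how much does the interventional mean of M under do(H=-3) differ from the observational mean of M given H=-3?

-10.5

The intervention sets H=-3 in all 6 units regardless of L. Recomputing M per unit gives 0, -12, -3, -18, -24, -15; average -12.
Observing H=-3 restricts to units where H's equation naturally yields -3: L ∈ {-1, 0}. In that subpopulation M = 0, -3, mean -1.5.
Difference = -12 − (-1.5) = -10.5.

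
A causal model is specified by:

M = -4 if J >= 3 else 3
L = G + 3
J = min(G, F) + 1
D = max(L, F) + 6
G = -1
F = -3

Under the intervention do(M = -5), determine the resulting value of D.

8

do(M=-5) replaces the equation M = -4 if J >= 3 else 3 with the constant M = -5.
Since D is not a descendant of the intervened variable, it is unaffected.
L = G + 3  [with G=-1]  = 2
D = max(L, F) + 6  [with L=2, F=-3]  = 8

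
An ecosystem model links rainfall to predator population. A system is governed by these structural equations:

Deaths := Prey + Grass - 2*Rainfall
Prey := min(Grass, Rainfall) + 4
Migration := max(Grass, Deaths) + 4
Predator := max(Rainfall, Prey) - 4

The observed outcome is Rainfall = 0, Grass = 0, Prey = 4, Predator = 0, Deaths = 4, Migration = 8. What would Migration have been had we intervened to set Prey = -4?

4

The intervention breaks the incoming arrows to Prey: Prey := min(Grass, Rainfall) + 4 no longer applies, and Prey = -4.
Deaths = Prey + Grass - 2*Rainfall  [with Prey=-4, Grass=0, Rainfall=0]  = -4
Migration = max(Grass, Deaths) + 4  [with Grass=0, Deaths=-4]  = 4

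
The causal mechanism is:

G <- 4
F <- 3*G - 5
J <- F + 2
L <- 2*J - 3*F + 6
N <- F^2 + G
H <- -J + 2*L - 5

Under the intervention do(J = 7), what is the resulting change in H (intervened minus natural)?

-6

The intervention breaks the incoming arrows to J: J <- F + 2 no longer applies, and J = 7.
F = 3*G - 5  [with G=4]  = 7
L = 2*J - 3*F + 6  [with J=7, F=7]  = -1
H = -J + 2*L - 5  [with J=7, L=-1]  = -14
Without intervention: F = 3*G - 5  [with G=4]  = 7; J = F + 2  [with F=7]  = 9; L = 2*J - 3*F + 6  [with J=9, F=7]  = 3; H = -J + 2*L - 5  [with J=9, L=3]  = -8.
Change = -14 − (-8) = -6.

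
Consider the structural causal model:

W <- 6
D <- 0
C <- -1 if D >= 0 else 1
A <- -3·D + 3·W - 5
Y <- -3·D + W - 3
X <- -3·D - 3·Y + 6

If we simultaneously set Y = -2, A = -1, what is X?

Setting Y = -2, A = -1 by intervention discards those variables' equations.
X = -3·D - 3·Y + 6  [with D=0, Y=-2]  = 12

12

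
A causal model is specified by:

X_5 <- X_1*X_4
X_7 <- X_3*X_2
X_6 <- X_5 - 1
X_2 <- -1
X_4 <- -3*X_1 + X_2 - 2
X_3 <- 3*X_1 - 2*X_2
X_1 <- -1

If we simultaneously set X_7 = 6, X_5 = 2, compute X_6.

Setting X_7 = 6, X_5 = 2 by intervention discards those variables' equations.
X_6 = X_5 - 1  [with X_5=2]  = 1

1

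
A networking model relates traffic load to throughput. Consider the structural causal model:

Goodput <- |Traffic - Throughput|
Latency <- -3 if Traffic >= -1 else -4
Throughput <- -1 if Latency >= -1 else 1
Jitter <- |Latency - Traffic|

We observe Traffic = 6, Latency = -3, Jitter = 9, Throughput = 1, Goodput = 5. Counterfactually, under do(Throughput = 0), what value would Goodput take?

Intervening sets Throughput = 0 and removes its equation (Throughput <- -1 if Latency >= -1 else 1).
Goodput = |Traffic - Throughput|  [with Traffic=6, Throughput=0]  = 6

6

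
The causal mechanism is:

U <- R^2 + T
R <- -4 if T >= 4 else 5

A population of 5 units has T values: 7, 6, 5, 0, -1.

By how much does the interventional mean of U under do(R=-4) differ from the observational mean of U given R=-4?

-2.6

Under do(R=-4), R's equation is replaced by R=-4 for every unit. Per-unit U: 23, 22, 21, 16, 15. Mean = 19.4.
Conditioning on R=-4 selects the 3 unit(s) with T ∈ {7, 6, 5}. Their U values: 23, 22, 21. Mean = 22.
Difference = 19.4 − 22 = -2.6.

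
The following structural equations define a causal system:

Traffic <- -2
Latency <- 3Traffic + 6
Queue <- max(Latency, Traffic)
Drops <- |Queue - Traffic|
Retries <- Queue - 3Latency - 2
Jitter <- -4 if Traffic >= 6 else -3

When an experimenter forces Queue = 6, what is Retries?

do(Queue=6) replaces the equation Queue <- max(Latency, Traffic) with the constant Queue = 6.
Latency = 3Traffic + 6  [with Traffic=-2]  = 0
Retries = Queue - 3Latency - 2  [with Queue=6, Latency=0]  = 4

4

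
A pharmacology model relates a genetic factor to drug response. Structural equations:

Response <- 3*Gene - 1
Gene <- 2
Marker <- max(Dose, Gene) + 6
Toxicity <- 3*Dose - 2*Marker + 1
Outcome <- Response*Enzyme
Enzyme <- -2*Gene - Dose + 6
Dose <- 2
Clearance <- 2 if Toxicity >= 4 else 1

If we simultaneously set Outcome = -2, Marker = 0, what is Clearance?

2

Under do(Outcome = -2, Marker = 0), each intervened variable's structural equation is replaced by its fixed value.
Toxicity = 3*Dose - 2*Marker + 1  [with Dose=2, Marker=0]  = 7
Clearance = 2 if Toxicity >= 4 else 1  [with Toxicity=7]  = 2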